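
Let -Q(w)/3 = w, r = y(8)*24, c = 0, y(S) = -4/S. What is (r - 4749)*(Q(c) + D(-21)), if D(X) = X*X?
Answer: -2099601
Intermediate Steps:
D(X) = X²
r = -12 (r = -4/8*24 = -4*⅛*24 = -½*24 = -12)
Q(w) = -3*w
(r - 4749)*(Q(c) + D(-21)) = (-12 - 4749)*(-3*0 + (-21)²) = -4761*(0 + 441) = -4761*441 = -2099601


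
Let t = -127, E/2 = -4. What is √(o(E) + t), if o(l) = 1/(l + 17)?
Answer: I*√1142/3 ≈ 11.264*I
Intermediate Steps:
E = -8 (E = 2*(-4) = -8)
o(l) = 1/(17 + l)
√(o(E) + t) = √(1/(17 - 8) - 127) = √(1/9 - 127) = √(⅑ - 127) = √(-1142/9) = I*√1142/3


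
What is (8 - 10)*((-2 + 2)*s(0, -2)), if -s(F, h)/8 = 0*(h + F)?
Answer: 0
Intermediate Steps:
s(F, h) = 0 (s(F, h) = -0*(h + F) = -0*(F + h) = -8*0 = 0)
(8 - 10)*((-2 + 2)*s(0, -2)) = (8 - 10)*((-2 + 2)*0) = -0*0 = -2*0 = 0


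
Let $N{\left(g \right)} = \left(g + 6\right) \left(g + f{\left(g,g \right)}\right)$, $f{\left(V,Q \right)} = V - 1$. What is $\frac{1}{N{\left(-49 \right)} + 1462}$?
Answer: $\frac{1}{5719} \approx 0.00017486$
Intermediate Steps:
$f{\left(V,Q \right)} = -1 + V$ ($f{\left(V,Q \right)} = V - 1 = -1 + V$)
$N{\left(g \right)} = \left(-1 + 2 g\right) \left(6 + g\right)$ ($N{\left(g \right)} = \left(g + 6\right) \left(g + \left(-1 + g\right)\right) = \left(6 + g\right) \left(-1 + 2 g\right) = \left(-1 + 2 g\right) \left(6 + g\right)$)
$\frac{1}{N{\left(-49 \right)} + 1462} = \frac{1}{\left(-6 + 2 \left(-49\right)^{2} + 11 \left(-49\right)\right) + 1462} = \frac{1}{\left(-6 + 2 \cdot 2401 - 539\right) + 1462} = \frac{1}{\left(-6 + 4802 - 539\right) + 1462} = \frac{1}{4257 + 1462} = \frac{1}{5719}$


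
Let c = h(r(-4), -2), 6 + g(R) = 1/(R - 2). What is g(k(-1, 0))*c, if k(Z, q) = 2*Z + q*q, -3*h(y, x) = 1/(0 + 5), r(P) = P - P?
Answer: 5/12 ≈ 0.41667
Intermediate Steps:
r(P) = 0
h(y, x) = -1/15 (h(y, x) = -1/(3*(0 + 5)) = -⅓/5 = -⅓*⅕ = -1/15)
k(Z, q) = q² + 2*Z (k(Z, q) = 2*Z + q² = q² + 2*Z)
g(R) = -6 + 1/(-2 + R) (g(R) = -6 + 1/(R - 2) = -6 + 1/(-2 + R))
c = -1/15 ≈ -0.066667
g(k(-1, 0))*c = ((13 - 6*(0² + 2*(-1)))/(-2 + (0² + 2*(-1))))*(-1/15) = ((13 - 6*(0 - 2))/(-2 + (0 - 2)))*(-1/15) = ((13 - 6*(-2))/(-2 - 2))*(-1/15) = ((13 + 12)/(-4))*(-1/15) = -¼*25*(-1/15) = -25/4*(-1/15) = 5/12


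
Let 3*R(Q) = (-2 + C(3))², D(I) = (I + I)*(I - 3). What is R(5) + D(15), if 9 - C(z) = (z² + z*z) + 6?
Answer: 1369/3 ≈ 456.33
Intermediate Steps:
C(z) = 3 - 2*z² (C(z) = 9 - ((z² + z*z) + 6) = 9 - ((z² + z²) + 6) = 9 - (2*z² + 6) = 9 - (6 + 2*z²) = 9 + (-6 - 2*z²) = 3 - 2*z²)
D(I) = 2*I*(-3 + I) (D(I) = (2*I)*(-3 + I) = 2*I*(-3 + I))
R(Q) = 289/3 (R(Q) = (-2 + (3 - 2*3²))²/3 = (-2 + (3 - 2*9))²/3 = (-2 + (3 - 18))²/3 = (-2 - 15)²/3 = (⅓)*(-17)² = (⅓)*289 = 289/3)
R(5) + D(15) = 289/3 + 2*15*(-3 + 15) = 289/3 + 2*15*12 = 289/3 + 360 = 1369/3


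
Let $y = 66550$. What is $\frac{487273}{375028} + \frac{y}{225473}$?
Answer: $\frac{134825018529}{84558688244} \approx 1.5945$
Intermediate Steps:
$\frac{487273}{375028} + \frac{y}{225473} = \frac{487273}{375028} + \frac{66550}{225473} = \frac{134825018529}{84558688244}$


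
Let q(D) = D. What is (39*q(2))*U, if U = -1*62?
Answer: -4836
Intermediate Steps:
U = -62
(39*q(2))*U = (39*2)*(-62) = 78*(-62) = -4836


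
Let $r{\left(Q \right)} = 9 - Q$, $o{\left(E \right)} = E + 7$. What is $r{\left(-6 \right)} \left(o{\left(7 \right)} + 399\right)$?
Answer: $6195$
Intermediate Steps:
$o{\left(E \right)} = 7 + E$
$r{\left(-6 \right)} \left(o{\left(7 \right)} + 399\right) = \left(9 - -6\right) \left(\left(7 + 7\right) + 399\right) = \left(9 + 6\right) \left(14 + 399\right) = 15 \cdot 413 = 6195$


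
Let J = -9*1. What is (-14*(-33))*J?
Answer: -4158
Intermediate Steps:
J = -9
(-14*(-33))*J = -14*(-33)*(-9) = 462*(-9) = -4158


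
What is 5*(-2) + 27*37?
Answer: 989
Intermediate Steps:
5*(-2) + 27*37 = -10 + 999 = 989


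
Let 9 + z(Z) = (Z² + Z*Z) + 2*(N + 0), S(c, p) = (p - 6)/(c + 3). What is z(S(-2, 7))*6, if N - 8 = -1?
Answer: 42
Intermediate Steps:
N = 7 (N = 8 - 1 = 7)
S(c, p) = (-6 + p)/(3 + c)
z(Z) = 5 + 2*Z² (z(Z) = -9 + ((Z² + Z*Z) + 2*(7 + 0)) = -9 + ((Z² + Z²) + 2*7) = -9 + (2*Z² + 14) = -9 + (14 + 2*Z²) = 5 + 2*Z²)
z(S(-2, 7))*6 = (5 + 2*((-6 + 7)/(3 - 2))²)*6 = (5 + 2*(1/1)²)*6 = (5 + 2*(1*1)²)*6 = (5 + 2*1²)*6 = (5 + 2*1)*6 = (5 + 2)*6 = 7*6 = 42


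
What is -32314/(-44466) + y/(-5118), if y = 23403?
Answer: -145875791/37929498 ≈ -3.8460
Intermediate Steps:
-32314/(-44466) + y/(-5118) = -32314/(-44466) + 23403/(-5118) = -32314*(-1/44466) + 23403*(-1/5118) = 16157/22233 - 7801/1706 = -145875791/37929498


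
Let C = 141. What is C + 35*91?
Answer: 3326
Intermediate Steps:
C + 35*91 = 141 + 35*91 = 141 + 3185 = 3326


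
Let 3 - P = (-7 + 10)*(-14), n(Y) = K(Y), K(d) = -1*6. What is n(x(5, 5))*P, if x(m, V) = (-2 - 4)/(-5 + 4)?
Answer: -270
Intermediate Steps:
K(d) = -6
x(m, V) = 6 (x(m, V) = -6/(-1) = -6*(-1) = 6)
n(Y) = -6
P = 45 (P = 3 - (-7 + 10)*(-14) = 3 - 3*(-14) = 3 - 1*(-42) = 3 + 42 = 45)
n(x(5, 5))*P = -6*45 = -270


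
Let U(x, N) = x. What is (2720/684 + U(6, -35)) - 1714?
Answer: -291388/171 ≈ -1704.0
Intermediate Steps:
(2720/684 + U(6, -35)) - 1714 = (2720/684 + 6) - 1714 = (2720*(1/684) + 6) - 1714 = (680/171 + 6) - 1714 = 1706/171 - 1714 = -291388/171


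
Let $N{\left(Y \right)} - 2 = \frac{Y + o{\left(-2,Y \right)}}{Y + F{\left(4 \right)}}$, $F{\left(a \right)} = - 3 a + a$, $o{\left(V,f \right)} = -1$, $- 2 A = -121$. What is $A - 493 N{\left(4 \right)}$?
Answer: $- \frac{2223}{4} \approx -555.75$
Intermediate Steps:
$A = \frac{121}{2}$ ($A = \left(- \frac{1}{2}\right) \left(-121\right) = \frac{121}{2} \approx 60.5$)
$F{\left(a \right)} = - 2 a$
$N{\left(Y \right)} = 2 + \frac{-1 + Y}{-8 + Y}$ ($N{\left(Y \right)} = 2 + \frac{Y - 1}{Y - 8} = 2 + \frac{-1 + Y}{Y - 8} = 2 + \frac{-1 + Y}{-8 + Y}$)
$A - 493 N{\left(4 \right)} = \frac{121}{2} - 493 \frac{-17 + 3 \cdot 4}{-8 + 4} = \frac{121}{2} - 493 \frac{-17 + 12}{-4} = \frac{121}{2} - 493 \left(\left(- \frac{1}{4}\right) \left(-5\right)\right) = \frac{121}{2} - \frac{2465}{4} = - \frac{2223}{4}$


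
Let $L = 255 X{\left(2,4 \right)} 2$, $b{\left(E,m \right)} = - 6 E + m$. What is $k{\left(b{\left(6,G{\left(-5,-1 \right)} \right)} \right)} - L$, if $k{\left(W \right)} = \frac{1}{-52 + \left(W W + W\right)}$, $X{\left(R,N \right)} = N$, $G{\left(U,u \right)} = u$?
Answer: $- \frac{2611199}{1280} \approx -2040.0$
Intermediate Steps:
$b{\left(E,m \right)} = m - 6 E$
$L = 2040$ ($L = 255 \cdot 4 \cdot 2 = 255 \cdot 8 = 2040$)
$k{\left(W \right)} = \frac{1}{-52 + W + W^{2}}$ ($k{\left(W \right)} = \frac{1}{-52 + \left(W^{2} + W\right)} = \frac{1}{-52 + \left(W + W^{2}\right)} = \frac{1}{-52 + W + W^{2}}$)
$k{\left(b{\left(6,G{\left(-5,-1 \right)} \right)} \right)} - L = \frac{1}{-52 - 37 + \left(-1 - 36\right)^{2}} - 2040 = \frac{1}{-52 - 37 + \left(-37\right)^{2}} - 2040 = \frac{1}{-52 - 37 + 1369} - 2040 = \frac{1}{1280} - 2040 = - \frac{2611199}{1280}$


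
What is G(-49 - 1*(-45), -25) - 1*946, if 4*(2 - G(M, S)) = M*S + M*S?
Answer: -994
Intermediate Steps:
G(M, S) = 2 - M*S/2 (G(M, S) = 2 - (M*S + M*S)/4 = 2 - M*S/2)
G(-49 - 1*(-45), -25) - 1*946 = (2 - ½*(-49 - 1*(-45))*(-25)) - 1*946 = (2 - ½*(-49 + 45)*(-25)) - 946 = (2 - ½*(-4)*(-25)) - 946 = (2 - 50) - 946 = -48 - 946 = -994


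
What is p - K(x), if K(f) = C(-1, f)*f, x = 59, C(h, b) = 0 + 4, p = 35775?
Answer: 35539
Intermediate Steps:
C(h, b) = 4
K(f) = 4*f
p - K(x) = 35775 - 4*59 = 35775 - 1*236 = 35775 - 236 = 35539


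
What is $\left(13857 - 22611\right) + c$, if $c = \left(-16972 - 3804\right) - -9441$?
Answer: $-20089$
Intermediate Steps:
$c = -11335$ ($c = -20776 + 9441 = -11335$)
$\left(13857 - 22611\right) + c = \left(13857 - 22611\right) - 11335 = -8754 - 11335 = -20089$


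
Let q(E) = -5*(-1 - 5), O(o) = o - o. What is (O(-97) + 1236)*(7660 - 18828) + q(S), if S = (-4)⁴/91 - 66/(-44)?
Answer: -13803618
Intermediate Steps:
O(o) = 0
S = 785/182 (S = 256*(1/91) - 66*(-1/44) = 256/91 + 3/2 = 785/182 ≈ 4.3132)
q(E) = 30 (q(E) = -5*(-6) = 30)
(O(-97) + 1236)*(7660 - 18828) + q(S) = (0 + 1236)*(7660 - 18828) + 30 = 1236*(-11168) + 30 = -13803648 + 30 = -13803618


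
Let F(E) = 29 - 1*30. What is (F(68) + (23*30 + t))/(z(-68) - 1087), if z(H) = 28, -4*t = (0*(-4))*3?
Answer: -689/1059 ≈ -0.65061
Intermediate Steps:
t = 0 (t = -0*(-4)*3/4 = -0*3 = -¼*0 = 0)
F(E) = -1 (F(E) = 29 - 30 = -1)
(F(68) + (23*30 + t))/(z(-68) - 1087) = (-1 + (23*30 + 0))/(28 - 1087) = (-1 + (690 + 0))/(-1059) = (-1 + 690)*(-1/1059) = 689*(-1/1059) = -689/1059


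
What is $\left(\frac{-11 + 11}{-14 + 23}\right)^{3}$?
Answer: $0$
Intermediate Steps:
$\left(\frac{-11 + 11}{-14 + 23}\right)^{3} = \left(\frac{0}{9}\right)^{3} = \left(0 \cdot \frac{1}{9}\right)^{3} = 0^{3} = 0$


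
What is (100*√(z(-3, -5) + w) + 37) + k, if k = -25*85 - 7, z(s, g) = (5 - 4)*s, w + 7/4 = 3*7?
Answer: -2095 + 50*√65 ≈ -1691.9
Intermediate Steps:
w = 77/4 (w = -7/4 + 3*7 = -7/4 + 21 = 77/4 ≈ 19.250)
z(s, g) = s (z(s, g) = 1*s = s)
k = -2132 (k = -2125 - 7 = -2132)
(100*√(z(-3, -5) + w) + 37) + k = (100*√(-3 + 77/4) + 37) - 2132 = (100*√(65/4) + 37) - 2132 = (100*(√65/2) + 37) - 2132 = (50*√65 + 37) - 2132 = (37 + 50*√65) - 2132 = -2095 + 50*√65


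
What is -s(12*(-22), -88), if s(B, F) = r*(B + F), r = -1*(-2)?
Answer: 704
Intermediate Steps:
r = 2
s(B, F) = 2*B + 2*F (s(B, F) = 2*(B + F) = 2*B + 2*F)
-s(12*(-22), -88) = -(2*(12*(-22)) + 2*(-88)) = -(2*(-264) - 176) = -(-528 - 176) = -1*(-704) = 704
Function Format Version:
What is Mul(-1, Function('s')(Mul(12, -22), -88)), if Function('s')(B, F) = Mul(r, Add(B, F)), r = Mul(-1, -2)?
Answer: 704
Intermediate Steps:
r = 2
Function('s')(B, F) = Add(Mul(2, B), Mul(2, F)) (Function('s')(B, F) = Mul(2, Add(B, F)) = Add(Mul(2, B), Mul(2, F)))
Mul(-1, Function('s')(Mul(12, -22), -88)) = Mul(-1, Add(Mul(2, Mul(12, -22)), Mul(2, -88))) = Mul(-1, Add(Mul(2, -264), -176)) = Mul(-1, Add(-528, -176)) = Mul(-1, -704) = 704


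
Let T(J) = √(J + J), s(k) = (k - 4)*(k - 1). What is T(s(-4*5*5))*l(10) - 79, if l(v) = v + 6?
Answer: -79 + 64*√1313 ≈ 2240.1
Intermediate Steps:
l(v) = 6 + v
s(k) = (-1 + k)*(-4 + k) (s(k) = (-4 + k)*(-1 + k) = (-1 + k)*(-4 + k))
T(J) = √2*√J (T(J) = √(2*J) = √2*√J)
T(s(-4*5*5))*l(10) - 79 = (√2*√(4 + (-4*5*5)² - 5*(-4*5)*5))*(6 + 10) - 79 = (√2*√(4 + (-20*5)² - (-100)*5))*16 - 79 = (√2*√(4 + (-100)² - 5*(-100)))*16 - 79 = (√2*√(4 + 10000 + 500))*16 - 79 = (√2*√10504)*16 - 79 = (√2*(2*√2626))*16 - 79 = (4*√1313)*16 - 79 = 64*√1313 - 79 = -79 + 64*√1313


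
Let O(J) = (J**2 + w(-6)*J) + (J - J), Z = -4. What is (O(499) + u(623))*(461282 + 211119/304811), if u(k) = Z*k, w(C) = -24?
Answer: 2536637464369661/23447 ≈ 1.0819e+11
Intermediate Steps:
O(J) = J**2 - 24*J (O(J) = (J**2 - 24*J) + (J - J) = (J**2 - 24*J) + 0 = J**2 - 24*J)
u(k) = -4*k
(O(499) + u(623))*(461282 + 211119/304811) = (499*(-24 + 499) - 4*623)*(461282 + 211119/304811) = (499*475 - 2492)*(461282 + 211119*(1/304811)) = (237025 - 2492)*(461282 + 211119/304811) = 234533*(140604038821/304811) = 2536637464369661/23447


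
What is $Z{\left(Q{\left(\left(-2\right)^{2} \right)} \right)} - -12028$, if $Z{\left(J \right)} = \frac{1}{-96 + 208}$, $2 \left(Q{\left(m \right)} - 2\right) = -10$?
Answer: $\frac{1347137}{112} \approx 12028.0$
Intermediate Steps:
$Q{\left(m \right)} = -3$ ($Q{\left(m \right)} = 2 + \frac{1}{2} \left(-10\right) = 2 - 5 = -3$)
$Z{\left(J \right)} = \frac{1}{112}$
$Z{\left(Q{\left(\left(-2\right)^{2} \right)} \right)} - -12028 = \frac{1}{112} - -12028 = \frac{1}{112} + 12028 = \frac{1347137}{112}$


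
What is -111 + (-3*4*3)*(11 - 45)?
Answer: 1113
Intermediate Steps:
-111 + (-3*4*3)*(11 - 45) = -111 - 12*3*(-34) = -111 - 36*(-34) = -111 + 1224 = 1113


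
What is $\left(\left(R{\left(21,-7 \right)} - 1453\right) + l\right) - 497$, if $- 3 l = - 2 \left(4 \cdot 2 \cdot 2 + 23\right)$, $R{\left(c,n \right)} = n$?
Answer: $-1931$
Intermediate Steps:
$l = 26$ ($l = - \frac{\left(-2\right) \left(4 \cdot 2 \cdot 2 + 23\right)}{3} = - \frac{\left(-2\right) \left(8 \cdot 2 + 23\right)}{3} = - \frac{\left(-2\right) \left(16 + 23\right)}{3} = - \frac{\left(-2\right) 39}{3} = \left(- \frac{1}{3}\right) \left(-78\right) = 26$)
$\left(\left(R{\left(21,-7 \right)} - 1453\right) + l\right) - 497 = \left(\left(-7 - 1453\right) + 26\right) - 497 = \left(-1460 + 26\right) - 497 = -1434 - 497 = -1931$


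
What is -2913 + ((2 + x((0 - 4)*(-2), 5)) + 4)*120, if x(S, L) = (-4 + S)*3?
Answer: -753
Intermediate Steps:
x(S, L) = -12 + 3*S
-2913 + ((2 + x((0 - 4)*(-2), 5)) + 4)*120 = -2913 + ((2 + (-12 + 3*((0 - 4)*(-2)))) + 4)*120 = -2913 + ((2 + (-12 + 3*(-4*(-2)))) + 4)*120 = -2913 + ((2 + (-12 + 3*8)) + 4)*120 = -2913 + ((2 + (-12 + 24)) + 4)*120 = -2913 + ((2 + 12) + 4)*120 = -2913 + (14 + 4)*120 = -2913 + 18*120 = -2913 + 2160 = -753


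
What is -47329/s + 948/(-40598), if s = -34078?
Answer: 944578399/691749322 ≈ 1.3655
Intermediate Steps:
-47329/s + 948/(-40598) = -47329/(-34078) + 948/(-40598) = -47329*(-1/34078) + 948*(-1/40598) = 47329/34078 - 474/20299 = 944578399/691749322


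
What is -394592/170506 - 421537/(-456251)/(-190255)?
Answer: -901374980544439/389489700580435 ≈ -2.3142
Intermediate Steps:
-394592/170506 - 421537/(-456251)/(-190255) = -394592*1/170506 - 421537*(-1/456251)*(-1/190255) = -10384/4487 + (421537/456251)*(-1/190255) = -10384/4487 - 421537/86804034005 = -901374980544439/389489700580435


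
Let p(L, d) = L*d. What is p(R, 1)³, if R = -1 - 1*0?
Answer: -1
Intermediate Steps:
R = -1 (R = -1 + 0 = -1)
p(R, 1)³ = (-1*1)³ = (-1)³ = -1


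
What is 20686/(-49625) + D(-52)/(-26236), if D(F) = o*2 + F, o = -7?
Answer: -269721323/650980750 ≈ -0.41433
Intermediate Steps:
D(F) = -14 + F (D(F) = -7*2 + F = -14 + F)
20686/(-49625) + D(-52)/(-26236) = 20686/(-49625) + (-14 - 52)/(-26236) = 20686*(-1/49625) - 66*(-1/26236) = -20686/49625 + 33/13118 = -269721323/650980750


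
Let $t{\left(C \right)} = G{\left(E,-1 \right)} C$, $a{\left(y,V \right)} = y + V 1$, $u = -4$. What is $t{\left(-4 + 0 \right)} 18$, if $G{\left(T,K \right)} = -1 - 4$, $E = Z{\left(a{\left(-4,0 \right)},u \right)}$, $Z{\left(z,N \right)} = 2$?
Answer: $360$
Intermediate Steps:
$a{\left(y,V \right)} = V + y$ ($a{\left(y,V \right)} = y + V = V + y$)
$E = 2$
$G{\left(T,K \right)} = -5$
$t{\left(C \right)} = - 5 C$
$t{\left(-4 + 0 \right)} 18 = - 5 \left(-4 + 0\right) 18 = \left(-5\right) \left(-4\right) 18 = 20 \cdot 18 = 360$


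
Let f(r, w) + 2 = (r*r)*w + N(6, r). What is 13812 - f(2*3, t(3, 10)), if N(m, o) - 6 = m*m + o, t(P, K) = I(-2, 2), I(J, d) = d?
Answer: 13694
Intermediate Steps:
t(P, K) = 2
N(m, o) = 6 + o + m² (N(m, o) = 6 + (m*m + o) = 6 + (m² + o) = 6 + (o + m²) = 6 + o + m²)
f(r, w) = 40 + r + w*r² (f(r, w) = -2 + ((r*r)*w + (6 + r + 6²)) = -2 + (r²*w + (6 + r + 36)) = -2 + (w*r² + (42 + r)) = -2 + (42 + r + w*r²) = 40 + r + w*r²)
13812 - f(2*3, t(3, 10)) = 13812 - (40 + 2*3 + 2*(2*3)²) = 13812 - (40 + 6 + 2*6²) = 13812 - (40 + 6 + 2*36) = 13812 - (40 + 6 + 72) = 13812 - 1*118 = 13812 - 118 = 13694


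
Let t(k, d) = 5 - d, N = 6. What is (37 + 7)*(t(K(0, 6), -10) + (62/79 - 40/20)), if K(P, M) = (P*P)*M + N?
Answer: 47916/79 ≈ 606.53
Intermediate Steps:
K(P, M) = 6 + M*P² (K(P, M) = (P*P)*M + 6 = P²*M + 6 = M*P² + 6 = 6 + M*P²)
(37 + 7)*(t(K(0, 6), -10) + (62/79 - 40/20)) = (37 + 7)*((5 - 1*(-10)) + (62/79 - 40/20)) = 44*((5 + 10) + (62*(1/79) - 40*1/20)) = 44*(15 + (62/79 - 2)) = 44*(15 - 96/79) = 44*(1089/79) = 47916/79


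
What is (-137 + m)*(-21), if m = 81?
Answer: 1176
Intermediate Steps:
(-137 + m)*(-21) = (-137 + 81)*(-21) = -56*(-21) = 1176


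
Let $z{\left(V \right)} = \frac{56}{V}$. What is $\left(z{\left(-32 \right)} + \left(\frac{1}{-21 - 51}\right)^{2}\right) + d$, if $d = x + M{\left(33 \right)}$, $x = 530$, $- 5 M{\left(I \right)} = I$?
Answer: $\frac{13521173}{25920} \approx 521.65$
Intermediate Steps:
$M{\left(I \right)} = - \frac{I}{5}$
$d = \frac{2617}{5}$ ($d = 530 - \frac{33}{5} = \frac{2617}{5} \approx 523.4$)
$\left(z{\left(-32 \right)} + \left(\frac{1}{-21 - 51}\right)^{2}\right) + d = \left(\frac{56}{-32} + \left(\frac{1}{-21 - 51}\right)^{2}\right) + \frac{2617}{5} = \left(56 \left(- \frac{1}{32}\right) + \left(\frac{1}{-72}\right)^{2}\right) + \frac{2617}{5} = \left(- \frac{7}{4} + \left(- \frac{1}{72}\right)^{2}\right) + \frac{2617}{5} = \left(- \frac{7}{4} + \frac{1}{5184}\right) + \frac{2617}{5} = - \frac{9071}{5184} + \frac{2617}{5} = \frac{13521173}{25920}$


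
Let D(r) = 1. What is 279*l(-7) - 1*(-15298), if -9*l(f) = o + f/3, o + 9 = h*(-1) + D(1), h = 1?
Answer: 46948/3 ≈ 15649.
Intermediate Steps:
o = -9 (o = -9 + (1*(-1) + 1) = -9 + (-1 + 1) = -9 + 0 = -9)
l(f) = 1 - f/27 (l(f) = -(-9 + f/3)/9 = 1 - f/27)
279*l(-7) - 1*(-15298) = 279*(1 - 1/27*(-7)) - 1*(-15298) = 279*(1 + 7/27) + 15298 = 279*(34/27) + 15298 = 1054/3 + 15298 = 46948/3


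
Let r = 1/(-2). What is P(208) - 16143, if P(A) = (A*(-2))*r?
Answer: -15935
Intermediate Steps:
r = -1/2 ≈ -0.50000
P(A) = A (P(A) = (A*(-2))*(-1/2) = -2*A*(-1/2) = A)
P(208) - 16143 = 208 - 16143 = -15935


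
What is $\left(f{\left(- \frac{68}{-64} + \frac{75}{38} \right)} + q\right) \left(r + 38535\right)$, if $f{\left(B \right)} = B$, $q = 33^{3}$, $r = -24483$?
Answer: $\frac{38382233523}{76} \approx 5.0503 \cdot 10^{8}$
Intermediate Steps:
$q = 35937$
$\left(f{\left(- \frac{68}{-64} + \frac{75}{38} \right)} + q\right) \left(r + 38535\right) = \left(\left(- \frac{68}{-64} + \frac{75}{38}\right) + 35937\right) \left(-24483 + 38535\right) = \left(\left(\left(-68\right) \left(- \frac{1}{64}\right) + 75 \cdot \frac{1}{38}\right) + 35937\right) 14052 = \left(\left(\frac{17}{16} + \frac{75}{38}\right) + 35937\right) 14052 = \left(\frac{923}{304} + 35937\right) 14052 = \frac{10925771}{304} \cdot 14052 = \frac{38382233523}{76}$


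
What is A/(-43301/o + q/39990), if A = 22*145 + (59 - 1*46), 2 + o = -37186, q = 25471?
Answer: 793889238060/446470423 ≈ 1778.1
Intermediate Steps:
o = -37188 (o = -2 - 37186 = -37188)
A = 3203 (A = 3190 + (59 - 46) = 3190 + 13 = 3203)
A/(-43301/o + q/39990) = 3203/(-43301/(-37188) + 25471/39990) = 3203/(-43301*(-1/37188) + 25471*(1/39990)) = 3203/(43301/37188 + 25471/39990) = 3203/(446470423/247858020) = 3203*(247858020/446470423) = 793889238060/446470423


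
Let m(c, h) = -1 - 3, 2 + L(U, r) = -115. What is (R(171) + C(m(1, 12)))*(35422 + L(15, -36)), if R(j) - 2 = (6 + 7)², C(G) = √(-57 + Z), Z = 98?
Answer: 6037155 + 35305*√41 ≈ 6.2632e+6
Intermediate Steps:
L(U, r) = -117 (L(U, r) = -2 - 115 = -117)
m(c, h) = -4
C(G) = √41 (C(G) = √(-57 + 98) = √41)
R(j) = 171 (R(j) = 2 + (6 + 7)² = 2 + 13² = 2 + 169 = 171)
(R(171) + C(m(1, 12)))*(35422 + L(15, -36)) = (171 + √41)*(35422 - 117) = (171 + √41)*35305 = 6037155 + 35305*√41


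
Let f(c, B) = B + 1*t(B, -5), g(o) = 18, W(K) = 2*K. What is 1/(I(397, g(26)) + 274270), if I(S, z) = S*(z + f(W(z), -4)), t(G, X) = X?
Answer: 1/277843 ≈ 3.5992e-6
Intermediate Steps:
f(c, B) = -5 + B (f(c, B) = B + 1*(-5) = B - 5 = -5 + B)
I(S, z) = S*(-9 + z) (I(S, z) = S*(z + (-5 - 4)) = S*(z - 9) = S*(-9 + z))
1/(I(397, g(26)) + 274270) = 1/(397*(-9 + 18) + 274270) = 1/(397*9 + 274270) = 1/(3573 + 274270) = 1/277843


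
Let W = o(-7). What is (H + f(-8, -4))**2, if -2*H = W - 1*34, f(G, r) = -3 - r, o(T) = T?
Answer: 1849/4 ≈ 462.25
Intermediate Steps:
W = -7
H = 41/2 (H = -(-7 - 1*34)/2 = -(-7 - 34)/2 = -1/2*(-41) = 41/2 ≈ 20.500)
(H + f(-8, -4))**2 = (41/2 + (-3 - 1*(-4)))**2 = (41/2 + (-3 + 4))**2 = (41/2 + 1)**2 = (43/2)**2 = 1849/4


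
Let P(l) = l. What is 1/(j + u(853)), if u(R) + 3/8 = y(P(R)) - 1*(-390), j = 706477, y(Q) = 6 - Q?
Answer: 8/5648157 ≈ 1.4164e-6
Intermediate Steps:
u(R) = 3165/8 - R (u(R) = -3/8 + ((6 - R) - 1*(-390)) = -3/8 + ((6 - R) + 390) = -3/8 + (396 - R) = 3165/8 - R)
1/(j + u(853)) = 1/(706477 + (3165/8 - 1*853)) = 1/(706477 + (3165/8 - 853)) = 1/(706477 - 3659/8) = 1/(5648157/8) = 8/5648157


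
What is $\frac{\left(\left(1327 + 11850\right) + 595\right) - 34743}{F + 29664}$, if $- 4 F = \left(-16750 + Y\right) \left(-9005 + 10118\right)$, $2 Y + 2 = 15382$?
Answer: $- \frac{20971}{2550609} \approx -0.008222$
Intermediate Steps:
$Y = 7690$ ($Y = -1 + \frac{1}{2} \cdot 15382 = -1 + 7691 = 7690$)
$F = 2520945$ ($F = - \frac{\left(-16750 + 7690\right) \left(-9005 + 10118\right)}{4} = - \frac{\left(-9060\right) 1113}{4} = \left(- \frac{1}{4}\right) \left(-10083780\right) = 2520945$)
$\frac{\left(\left(1327 + 11850\right) + 595\right) - 34743}{F + 29664} = \frac{\left(\left(1327 + 11850\right) + 595\right) - 34743}{2520945 + 29664} = \frac{\left(13177 + 595\right) - 34743}{2550609} = \left(13772 - 34743\right) \frac{1}{2550609} = \left(-20971\right) \frac{1}{2550609} = - \frac{20971}{2550609}$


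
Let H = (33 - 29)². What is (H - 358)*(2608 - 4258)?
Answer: 564300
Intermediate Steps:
H = 16 (H = 4² = 16)
(H - 358)*(2608 - 4258) = (16 - 358)*(2608 - 4258) = -342*(-1650) = 564300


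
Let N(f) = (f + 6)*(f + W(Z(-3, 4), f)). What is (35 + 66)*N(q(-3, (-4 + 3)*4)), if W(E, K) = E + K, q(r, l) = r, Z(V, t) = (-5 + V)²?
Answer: 17574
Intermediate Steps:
N(f) = (6 + f)*(64 + 2*f) (N(f) = (f + 6)*(f + ((-5 - 3)² + f)) = (6 + f)*(f + ((-8)² + f)) = (6 + f)*(f + (64 + f)) = (6 + f)*(64 + 2*f))
(35 + 66)*N(q(-3, (-4 + 3)*4)) = (35 + 66)*(384 + 2*(-3)² + 76*(-3)) = 101*(384 + 2*9 - 228) = 101*(384 + 18 - 228) = 101*174 = 17574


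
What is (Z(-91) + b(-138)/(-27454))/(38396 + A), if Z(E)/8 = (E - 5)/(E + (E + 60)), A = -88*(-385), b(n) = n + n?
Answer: 879931/10086681962 ≈ 8.7237e-5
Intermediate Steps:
b(n) = 2*n
A = 33880
Z(E) = 8*(-5 + E)/(60 + 2*E) (Z(E) = 8*((E - 5)/(E + (E + 60))) = 8*((-5 + E)/(E + (60 + E))) = 8*((-5 + E)/(60 + 2*E)) = 8*(-5 + E)/(60 + 2*E))
(Z(-91) + b(-138)/(-27454))/(38396 + A) = (4*(-5 - 91)/(30 - 91) + (2*(-138))/(-27454))/(38396 + 33880) = (4*(-96)/(-61) - 276*(-1/27454))/72276 = (4*(-1/61)*(-96) + 138/13727)*(1/72276) = (384/61 + 138/13727)*(1/72276) = (5279586/837347)*(1/72276) = 879931/10086681962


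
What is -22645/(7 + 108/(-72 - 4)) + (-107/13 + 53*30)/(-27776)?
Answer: -77681048559/19137664 ≈ -4059.1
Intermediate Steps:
-22645/(7 + 108/(-72 - 4)) + (-107/13 + 53*30)/(-27776) = -22645/(7 + 108/(-76)) + (-107*1/13 + 1590)*(-1/27776) = -22645/(7 - 1/76*108) + (-107/13 + 1590)*(-1/27776) = -22645/(7 - 27/19) + (20563/13)*(-1/27776) = -22645/106/19 - 20563/361088 = -22645*19/106 - 20563/361088 = -430255/106 - 20563/361088 = -77681048559/19137664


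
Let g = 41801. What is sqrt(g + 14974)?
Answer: 5*sqrt(2271) ≈ 238.28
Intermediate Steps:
sqrt(g + 14974) = sqrt(41801 + 14974) = sqrt(56775) = 5*sqrt(2271)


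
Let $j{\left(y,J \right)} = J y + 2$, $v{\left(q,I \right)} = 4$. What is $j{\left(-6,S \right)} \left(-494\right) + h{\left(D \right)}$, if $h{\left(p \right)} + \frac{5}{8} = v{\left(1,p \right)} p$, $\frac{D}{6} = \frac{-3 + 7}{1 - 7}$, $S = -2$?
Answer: $- \frac{55461}{8} \approx -6932.6$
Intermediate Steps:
$D = -4$ ($D = 6 \frac{-3 + 7}{1 - 7} = 6 \frac{4}{-6} = 6 \cdot 4 \left(- \frac{1}{6}\right) = 6 \left(- \frac{2}{3}\right) = -4$)
$h{\left(p \right)} = - \frac{5}{8} + 4 p$
$j{\left(y,J \right)} = 2 + J y$
$j{\left(-6,S \right)} \left(-494\right) + h{\left(D \right)} = \left(2 - -12\right) \left(-494\right) + \left(- \frac{5}{8} + 4 \left(-4\right)\right) = \left(2 + 12\right) \left(-494\right) - \frac{133}{8} = 14 \left(-494\right) - \frac{133}{8} = -6916 - \frac{133}{8} = - \frac{55461}{8}$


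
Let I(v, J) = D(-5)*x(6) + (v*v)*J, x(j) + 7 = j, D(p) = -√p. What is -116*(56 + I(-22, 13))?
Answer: -736368 - 116*I*√5 ≈ -7.3637e+5 - 259.38*I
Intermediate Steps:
x(j) = -7 + j
I(v, J) = I*√5 + J*v² (I(v, J) = (-√(-5))*(-7 + 6) + (v*v)*J = -I*√5*(-1) + v²*J = -I*√5*(-1) + J*v² = I*√5 + J*v²)
-116*(56 + I(-22, 13)) = -116*(56 + (I*√5 + 13*(-22)²)) = -116*(56 + (I*√5 + 13*484)) = -116*(56 + (I*√5 + 6292)) = -116*(56 + (6292 + I*√5)) = -116*(6348 + I*√5) = -736368 - 116*I*√5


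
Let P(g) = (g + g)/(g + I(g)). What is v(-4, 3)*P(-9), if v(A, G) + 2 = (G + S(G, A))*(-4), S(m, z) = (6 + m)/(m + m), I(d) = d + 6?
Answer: -30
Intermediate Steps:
I(d) = 6 + d
S(m, z) = (6 + m)/(2*m) (S(m, z) = (6 + m)/((2*m)) = (6 + m)*(1/(2*m)) = (6 + m)/(2*m))
P(g) = 2*g/(6 + 2*g) (P(g) = (g + g)/(g + (6 + g)) = (2*g)/(6 + 2*g) = 2*g/(6 + 2*g))
v(A, G) = -2 - 4*G - 2*(6 + G)/G (v(A, G) = -2 + (G + (6 + G)/(2*G))*(-4) = -2 + (-4*G - 2*(6 + G)/G) = -2 - 4*G - 2*(6 + G)/G)
v(-4, 3)*P(-9) = (-4 - 12/3 - 4*3)*(-9/(3 - 9)) = (-4 - 12*⅓ - 12)*(-9/(-6)) = (-4 - 4 - 12)*(-9*(-⅙)) = -20*3/2 = -30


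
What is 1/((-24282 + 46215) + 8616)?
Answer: 1/30549 ≈ 3.2734e-5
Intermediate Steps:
1/((-24282 + 46215) + 8616) = 1/(21933 + 8616) = 1/30549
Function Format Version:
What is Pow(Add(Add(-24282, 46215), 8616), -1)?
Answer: Rational(1, 30549) ≈ 3.2734e-5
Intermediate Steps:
Pow(Add(Add(-24282, 46215), 8616), -1) = Pow(Add(21933, 8616), -1) = Pow(30549, -1) = Rational(1, 30549)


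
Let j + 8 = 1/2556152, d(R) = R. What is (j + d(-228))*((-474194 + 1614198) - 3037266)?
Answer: 572263425638601/1278076 ≈ 4.4775e+8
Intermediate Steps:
j = -20449215/2556152 (j = -8 + 1/2556152 = -20449215/2556152 ≈ -8.0000)
(j + d(-228))*((-474194 + 1614198) - 3037266) = (-20449215/2556152 - 228)*((-474194 + 1614198) - 3037266) = -603251871*(1140004 - 3037266)/2556152 = -603251871/2556152*(-1897262) = 572263425638601/1278076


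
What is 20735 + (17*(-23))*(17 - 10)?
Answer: 17998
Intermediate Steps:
20735 + (17*(-23))*(17 - 10) = 20735 - 391*7 = 20735 - 2737 = 17998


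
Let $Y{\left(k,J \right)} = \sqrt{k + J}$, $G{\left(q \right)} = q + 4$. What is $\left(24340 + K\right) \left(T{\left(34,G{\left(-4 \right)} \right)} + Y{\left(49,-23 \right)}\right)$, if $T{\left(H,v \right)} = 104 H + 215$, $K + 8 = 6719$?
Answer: $116472301 + 31051 \sqrt{26} \approx 1.1663 \cdot 10^{8}$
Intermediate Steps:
$K = 6711$ ($K = -8 + 6719 = 6711$)
$G{\left(q \right)} = 4 + q$
$T{\left(H,v \right)} = 215 + 104 H$
$Y{\left(k,J \right)} = \sqrt{J + k}$
$\left(24340 + K\right) \left(T{\left(34,G{\left(-4 \right)} \right)} + Y{\left(49,-23 \right)}\right) = \left(24340 + 6711\right) \left(\left(215 + 104 \cdot 34\right) + \sqrt{-23 + 49}\right) = 31051 \left(\left(215 + 3536\right) + \sqrt{26}\right) = 31051 \left(3751 + \sqrt{26}\right) = 116472301 + 31051 \sqrt{26}$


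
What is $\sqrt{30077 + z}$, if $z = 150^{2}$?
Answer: $7 \sqrt{1073} \approx 229.3$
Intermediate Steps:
$z = 22500$
$\sqrt{30077 + z} = \sqrt{30077 + 22500} = \sqrt{52577} = 7 \sqrt{1073}$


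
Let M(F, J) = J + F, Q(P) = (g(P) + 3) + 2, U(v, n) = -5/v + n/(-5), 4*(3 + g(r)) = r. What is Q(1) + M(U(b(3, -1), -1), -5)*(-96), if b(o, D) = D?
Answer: -339/20 ≈ -16.950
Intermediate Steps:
g(r) = -3 + r/4
U(v, n) = -5/v - n/5 (U(v, n) = -5/v + n*(-⅕) = -5/v - n/5)
Q(P) = 2 + P/4 (Q(P) = ((-3 + P/4) + 3) + 2 = P/4 + 2 = 2 + P/4)
M(F, J) = F + J
Q(1) + M(U(b(3, -1), -1), -5)*(-96) = (2 + (¼)*1) + ((-5/(-1) - ⅕*(-1)) - 5)*(-96) = (2 + ¼) + ((-5*(-1) + ⅕) - 5)*(-96) = 9/4 + ((5 + ⅕) - 5)*(-96) = 9/4 + (26/5 - 5)*(-96) = 9/4 + (⅕)*(-96) = 9/4 - 96/5 = -339/20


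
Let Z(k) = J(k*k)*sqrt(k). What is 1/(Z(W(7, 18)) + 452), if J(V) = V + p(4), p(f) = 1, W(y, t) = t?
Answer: -226/848473 + 975*sqrt(2)/1696946 ≈ 0.00054619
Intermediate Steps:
J(V) = 1 + V (J(V) = V + 1 = 1 + V)
Z(k) = sqrt(k)*(1 + k**2) (Z(k) = (1 + k*k)*sqrt(k) = (1 + k**2)*sqrt(k) = sqrt(k)*(1 + k**2))
1/(Z(W(7, 18)) + 452) = 1/(sqrt(18)*(1 + 18**2) + 452) = 1/((3*sqrt(2))*(1 + 324) + 452) = 1/((3*sqrt(2))*325 + 452) = 1/(975*sqrt(2) + 452) = 1/(452 + 975*sqrt(2))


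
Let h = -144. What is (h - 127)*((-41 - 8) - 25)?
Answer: 20054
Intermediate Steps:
(h - 127)*((-41 - 8) - 25) = (-144 - 127)*((-41 - 8) - 25) = -271*(-49 - 25) = -271*(-74) = 20054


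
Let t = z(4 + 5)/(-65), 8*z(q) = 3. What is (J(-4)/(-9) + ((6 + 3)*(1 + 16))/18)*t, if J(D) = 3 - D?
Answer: -139/3120 ≈ -0.044551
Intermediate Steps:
z(q) = 3/8 (z(q) = (⅛)*3 = 3/8)
t = -3/520 (t = (3/8)/(-65) = (3/8)*(-1/65) = -3/520 ≈ -0.0057692)
(J(-4)/(-9) + ((6 + 3)*(1 + 16))/18)*t = ((3 - 1*(-4))/(-9) + ((6 + 3)*(1 + 16))/18)*(-3/520) = ((3 + 4)*(-⅑) + (9*17)*(1/18))*(-3/520) = (7*(-⅑) + 153*(1/18))*(-3/520) = (-7/9 + 17/2)*(-3/520) = (139/18)*(-3/520) = -139/3120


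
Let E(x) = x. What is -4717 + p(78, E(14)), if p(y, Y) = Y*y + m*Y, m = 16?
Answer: -3401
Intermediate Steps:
p(y, Y) = 16*Y + Y*y (p(y, Y) = Y*y + 16*Y = 16*Y + Y*y)
-4717 + p(78, E(14)) = -4717 + 14*(16 + 78) = -4717 + 14*94 = -4717 + 1316 = -3401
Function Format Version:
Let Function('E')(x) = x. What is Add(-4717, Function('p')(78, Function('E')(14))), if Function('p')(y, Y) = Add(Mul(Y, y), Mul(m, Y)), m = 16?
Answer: -3401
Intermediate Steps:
Function('p')(y, Y) = Add(Mul(16, Y), Mul(Y, y)) (Function('p')(y, Y) = Add(Mul(Y, y), Mul(16, Y)) = Add(Mul(16, Y), Mul(Y, y)))
Add(-4717, Function('p')(78, Function('E')(14))) = Add(-4717, Mul(14, Add(16, 78))) = Add(-4717, Mul(14, 94)) = Add(-4717, 1316) = -3401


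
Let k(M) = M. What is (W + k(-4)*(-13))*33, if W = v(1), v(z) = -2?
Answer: 1650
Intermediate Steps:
W = -2
(W + k(-4)*(-13))*33 = (-2 - 4*(-13))*33 = (-2 + 52)*33 = 50*33 = 1650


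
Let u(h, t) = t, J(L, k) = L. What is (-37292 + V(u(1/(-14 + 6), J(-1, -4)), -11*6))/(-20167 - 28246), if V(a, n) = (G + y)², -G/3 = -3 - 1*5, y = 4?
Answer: 36508/48413 ≈ 0.75410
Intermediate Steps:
G = 24 (G = -3*(-3 - 1*5) = -3*(-3 - 5) = -3*(-8) = 24)
V(a, n) = 784 (V(a, n) = (24 + 4)² = 28² = 784)
(-37292 + V(u(1/(-14 + 6), J(-1, -4)), -11*6))/(-20167 - 28246) = (-37292 + 784)/(-20167 - 28246) = -36508/(-48413) = -36508*(-1/48413) = 36508/48413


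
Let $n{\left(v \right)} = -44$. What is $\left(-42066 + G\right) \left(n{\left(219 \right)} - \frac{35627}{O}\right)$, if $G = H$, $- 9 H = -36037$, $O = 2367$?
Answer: $\frac{47880904675}{21303} \approx 2.2476 \cdot 10^{6}$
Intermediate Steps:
$H = \frac{36037}{9}$ ($H = \left(- \frac{1}{9}\right) \left(-36037\right) = \frac{36037}{9} \approx 4004.1$)
$G = \frac{36037}{9} \approx 4004.1$
$\left(-42066 + G\right) \left(n{\left(219 \right)} - \frac{35627}{O}\right) = \left(-42066 + \frac{36037}{9}\right) \left(-44 - \frac{35627}{2367}\right) = - \frac{342557 \left(-44 - \frac{35627}{2367}\right)}{9} = \left(- \frac{342557}{9}\right) \left(- \frac{139775}{2367}\right) = \frac{47880904675}{21303}$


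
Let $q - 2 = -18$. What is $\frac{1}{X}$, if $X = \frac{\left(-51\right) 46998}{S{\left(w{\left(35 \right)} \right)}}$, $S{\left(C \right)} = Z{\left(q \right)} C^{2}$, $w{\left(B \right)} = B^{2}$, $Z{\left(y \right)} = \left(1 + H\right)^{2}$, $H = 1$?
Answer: $- \frac{428750}{171207} \approx -2.5043$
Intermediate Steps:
$q = -16$ ($q = 2 - 18 = -16$)
$Z{\left(y \right)} = 4$ ($Z{\left(y \right)} = \left(1 + 1\right)^{2} = 2^{2} = 4$)
$S{\left(C \right)} = 4 C^{2}$
$X = - \frac{171207}{428750}$ ($X = \frac{\left(-51\right) 46998}{4 \left(35^{2}\right)^{2}} = - \frac{2396898}{4 \cdot 1225^{2}} = - \frac{2396898}{4 \cdot 1500625} = - \frac{2396898}{6002500} = \left(-2396898\right) \frac{1}{6002500} = - \frac{171207}{428750} \approx -0.39932$)
$\frac{1}{X} = \frac{1}{- \frac{171207}{428750}} = - \frac{428750}{171207}$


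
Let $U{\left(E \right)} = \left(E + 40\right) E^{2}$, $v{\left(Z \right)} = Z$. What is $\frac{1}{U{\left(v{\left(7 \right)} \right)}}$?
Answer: $\frac{1}{2303} \approx 0.00043422$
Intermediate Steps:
$U{\left(E \right)} = E^{2} \left(40 + E\right)$ ($U{\left(E \right)} = \left(40 + E\right) E^{2} = E^{2} \left(40 + E\right)$)
$\frac{1}{U{\left(v{\left(7 \right)} \right)}} = \frac{1}{7^{2} \left(40 + 7\right)} = \frac{1}{49 \cdot 47} = \frac{1}{2303}$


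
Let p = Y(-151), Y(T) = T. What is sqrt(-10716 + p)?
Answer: I*sqrt(10867) ≈ 104.24*I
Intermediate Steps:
p = -151
sqrt(-10716 + p) = sqrt(-10716 - 151) = sqrt(-10867) = I*sqrt(10867)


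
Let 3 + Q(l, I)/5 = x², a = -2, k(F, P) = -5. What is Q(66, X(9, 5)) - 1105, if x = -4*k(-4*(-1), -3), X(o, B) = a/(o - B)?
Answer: 880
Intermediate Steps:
X(o, B) = -2/(o - B)
x = 20 (x = -4*(-5) = 20)
Q(l, I) = 1985 (Q(l, I) = -15 + 5*20² = -15 + 5*400 = -15 + 2000 = 1985)
Q(66, X(9, 5)) - 1105 = 1985 - 1105 = 880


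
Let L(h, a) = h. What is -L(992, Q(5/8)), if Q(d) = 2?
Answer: -992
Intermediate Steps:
-L(992, Q(5/8)) = -1*992 = -992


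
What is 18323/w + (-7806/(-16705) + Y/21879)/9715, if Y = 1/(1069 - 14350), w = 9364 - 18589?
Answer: -59079623578742326/29745277846758045 ≈ -1.9862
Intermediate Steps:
w = -9225
Y = -1/13281 (Y = 1/(-13281) = -1/13281 ≈ -7.5296e-5)
18323/w + (-7806/(-16705) + Y/21879)/9715 = 18323/(-9225) + (-7806/(-16705) - 1/13281/21879)/9715 = 18323*(-1/9225) + (-7806*(-1/16705) - 1/13281*1/21879)*(1/9715) = -18323/9225 + (7806/16705 - 1/290574999)*(1/9715) = -18323/9225 + (174479109653/373388873715)*(1/9715) = -18323/9225 + 174479109653/3627472908141225 = -59079623578742326/29745277846758045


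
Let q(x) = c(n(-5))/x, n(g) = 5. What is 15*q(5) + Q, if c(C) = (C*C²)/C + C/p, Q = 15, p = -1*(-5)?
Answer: 93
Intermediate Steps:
p = 5
c(C) = C² + C/5 (c(C) = (C*C²)/C + C/5 = C³/C + C*(⅕) = C² + C/5)
q(x) = 26/x (q(x) = (5*(⅕ + 5))/x = (5*(26/5))/x = 26/x)
15*q(5) + Q = 15*(26/5) + 15 = 78 + 15 = 93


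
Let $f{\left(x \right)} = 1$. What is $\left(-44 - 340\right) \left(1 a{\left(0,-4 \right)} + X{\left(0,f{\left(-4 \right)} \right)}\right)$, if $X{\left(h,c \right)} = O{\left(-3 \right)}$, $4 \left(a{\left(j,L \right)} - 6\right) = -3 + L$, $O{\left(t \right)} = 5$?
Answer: $-3552$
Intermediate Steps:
$a{\left(j,L \right)} = \frac{21}{4} + \frac{L}{4}$ ($a{\left(j,L \right)} = 6 + \frac{-3 + L}{4} = 6 + \left(- \frac{3}{4} + \frac{L}{4}\right) = \frac{21}{4} + \frac{L}{4}$)
$X{\left(h,c \right)} = 5$
$\left(-44 - 340\right) \left(1 a{\left(0,-4 \right)} + X{\left(0,f{\left(-4 \right)} \right)}\right) = \left(-44 - 340\right) \left(1 \left(\frac{21}{4} + \frac{1}{4} \left(-4\right)\right) + 5\right) = - 384 \left(1 \left(\frac{21}{4} - 1\right) + 5\right) = - 384 \left(1 \cdot \frac{17}{4} + 5\right) = - 384 \left(\frac{17}{4} + 5\right) = \left(-384\right) \frac{37}{4} = -3552$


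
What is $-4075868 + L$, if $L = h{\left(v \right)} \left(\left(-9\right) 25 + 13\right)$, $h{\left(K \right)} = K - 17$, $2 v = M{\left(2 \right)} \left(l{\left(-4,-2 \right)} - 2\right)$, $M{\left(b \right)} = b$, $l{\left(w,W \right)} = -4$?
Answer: $-4070992$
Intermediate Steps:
$v = -6$ ($v = \frac{2 \left(-4 - 2\right)}{2} = \frac{2 \left(-6\right)}{2} = \frac{1}{2} \left(-12\right) = -6$)
$h{\left(K \right)} = -17 + K$
$L = 4876$ ($L = \left(-17 - 6\right) \left(\left(-9\right) 25 + 13\right) = - 23 \left(-225 + 13\right) = \left(-23\right) \left(-212\right) = 4876$)
$-4075868 + L = -4075868 + 4876 = -4070992$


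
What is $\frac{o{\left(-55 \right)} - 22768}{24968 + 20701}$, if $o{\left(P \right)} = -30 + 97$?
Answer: $- \frac{7567}{15223} \approx -0.49708$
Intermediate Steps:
$o{\left(P \right)} = 67$
$\frac{o{\left(-55 \right)} - 22768}{24968 + 20701} = \frac{67 - 22768}{24968 + 20701} = - \frac{22701}{45669} = \left(-22701\right) \frac{1}{45669} = - \frac{7567}{15223}$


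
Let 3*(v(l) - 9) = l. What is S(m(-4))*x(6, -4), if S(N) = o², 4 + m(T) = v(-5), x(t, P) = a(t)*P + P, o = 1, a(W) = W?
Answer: -28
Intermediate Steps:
v(l) = 9 + l/3
x(t, P) = P + P*t (x(t, P) = t*P + P = P*t + P = P + P*t)
m(T) = 10/3 (m(T) = -4 + (9 + (⅓)*(-5)) = -4 + (9 - 5/3) = -4 + 22/3 = 10/3)
S(N) = 1 (S(N) = 1² = 1)
S(m(-4))*x(6, -4) = 1*(-4*(1 + 6)) = 1*(-4*7) = 1*(-28) = -28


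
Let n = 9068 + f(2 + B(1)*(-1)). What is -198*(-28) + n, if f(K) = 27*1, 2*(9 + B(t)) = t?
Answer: 14639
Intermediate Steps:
B(t) = -9 + t/2
f(K) = 27
n = 9095 (n = 9068 + 27 = 9095)
-198*(-28) + n = -198*(-28) + 9095 = 5544 + 9095 = 14639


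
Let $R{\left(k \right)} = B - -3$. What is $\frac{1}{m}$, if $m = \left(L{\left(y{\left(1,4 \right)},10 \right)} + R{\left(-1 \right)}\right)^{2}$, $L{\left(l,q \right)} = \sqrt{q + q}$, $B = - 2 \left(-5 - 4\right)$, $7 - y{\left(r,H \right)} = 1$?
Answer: $\frac{461}{177241} - \frac{84 \sqrt{5}}{177241} \approx 0.0015412$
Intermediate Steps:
$y{\left(r,H \right)} = 6$ ($y{\left(r,H \right)} = 7 - 1 = 6$)
$B = 18$ ($B = \left(-2\right) \left(-9\right) = 18$)
$R{\left(k \right)} = 21$ ($R{\left(k \right)} = 18 - -3 = 18 + 3 = 21$)
$L{\left(l,q \right)} = \sqrt{2} \sqrt{q}$ ($L{\left(l,q \right)} = \sqrt{2 q} = \sqrt{2} \sqrt{q}$)
$m = \left(21 + 2 \sqrt{5}\right)^{2}$ ($m = \left(\sqrt{2} \sqrt{10} + 21\right)^{2} = \left(2 \sqrt{5} + 21\right)^{2} = \left(21 + 2 \sqrt{5}\right)^{2} \approx 648.83$)
$\frac{1}{m} = \frac{1}{461 + 84 \sqrt{5}}$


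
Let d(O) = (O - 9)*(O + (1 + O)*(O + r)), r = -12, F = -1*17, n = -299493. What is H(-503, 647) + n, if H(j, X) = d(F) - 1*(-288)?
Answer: -310827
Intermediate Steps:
F = -17
d(O) = (-9 + O)*(O + (1 + O)*(-12 + O)) (d(O) = (O - 9)*(O + (1 + O)*(O - 12)) = (-9 + O)*(O + (1 + O)*(-12 + O)))
H(j, X) = -11334 (H(j, X) = (108 + (-17)³ - 19*(-17)² + 78*(-17)) - 1*(-288) = (108 - 4913 - 19*289 - 1326) + 288 = (108 - 4913 - 5491 - 1326) + 288 = -11622 + 288 = -11334)
H(-503, 647) + n = -11334 - 299493 = -310827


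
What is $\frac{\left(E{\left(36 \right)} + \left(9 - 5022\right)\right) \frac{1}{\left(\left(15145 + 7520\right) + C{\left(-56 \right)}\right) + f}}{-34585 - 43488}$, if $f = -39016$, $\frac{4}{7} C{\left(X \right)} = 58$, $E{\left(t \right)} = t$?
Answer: $- \frac{1106}{281921603} \approx -3.9231 \cdot 10^{-6}$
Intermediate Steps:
$C{\left(X \right)} = \frac{203}{2}$ ($C{\left(X \right)} = \frac{7}{4} \cdot 58 = \frac{203}{2}$)
$\frac{\left(E{\left(36 \right)} + \left(9 - 5022\right)\right) \frac{1}{\left(\left(15145 + 7520\right) + C{\left(-56 \right)}\right) + f}}{-34585 - 43488} = \frac{\left(36 + \left(9 - 5022\right)\right) \frac{1}{\left(\left(15145 + 7520\right) + \frac{203}{2}\right) - 39016}}{-34585 - 43488} = \frac{\left(36 + \left(9 - 5022\right)\right) \frac{1}{\left(22665 + \frac{203}{2}\right) - 39016}}{-34585 - 43488} = \frac{\left(36 - 5013\right) \frac{1}{\frac{45533}{2} - 39016}}{-78073} = - \frac{4977}{- \frac{32499}{2}} \left(- \frac{1}{78073}\right) = \left(-4977\right) \left(- \frac{2}{32499}\right) \left(- \frac{1}{78073}\right) = \frac{1106}{3611} \left(- \frac{1}{78073}\right) = - \frac{1106}{281921603}$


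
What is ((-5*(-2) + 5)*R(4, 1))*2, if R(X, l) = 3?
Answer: 90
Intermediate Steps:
((-5*(-2) + 5)*R(4, 1))*2 = ((-5*(-2) + 5)*3)*2 = ((10 + 5)*3)*2 = (15*3)*2 = 45*2 = 90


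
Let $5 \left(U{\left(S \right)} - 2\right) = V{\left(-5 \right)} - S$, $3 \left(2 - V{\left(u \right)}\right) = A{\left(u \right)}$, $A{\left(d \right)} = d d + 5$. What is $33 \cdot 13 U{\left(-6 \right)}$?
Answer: $\frac{3432}{5} \approx 686.4$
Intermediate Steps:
$A{\left(d \right)} = 5 + d^{2}$ ($A{\left(d \right)} = d^{2} + 5 = 5 + d^{2}$)
$V{\left(u \right)} = \frac{1}{3} - \frac{u^{2}}{3}$ ($V{\left(u \right)} = 2 - \frac{5 + u^{2}}{3} = 2 - \left(\frac{5}{3} + \frac{u^{2}}{3}\right) = \frac{1}{3} - \frac{u^{2}}{3}$)
$U{\left(S \right)} = \frac{2}{5} - \frac{S}{5}$ ($U{\left(S \right)} = 2 + \frac{\left(\frac{1}{3} - \frac{\left(-5\right)^{2}}{3}\right) - S}{5} = 2 + \frac{\left(\frac{1}{3} - \frac{25}{3}\right) - S}{5} = 2 + \frac{-8 - S}{5} = 2 - \left(\frac{8}{5} + \frac{S}{5}\right) = \frac{2}{5} - \frac{S}{5}$)
$33 \cdot 13 U{\left(-6 \right)} = 33 \cdot 13 \left(\frac{2}{5} - - \frac{6}{5}\right) = 429 \left(\frac{2}{5} + \frac{6}{5}\right) = 429 \cdot \frac{8}{5} = \frac{3432}{5}$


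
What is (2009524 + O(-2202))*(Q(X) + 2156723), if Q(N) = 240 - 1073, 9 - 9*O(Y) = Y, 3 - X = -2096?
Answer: 4332842326670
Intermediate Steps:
X = 2099 (X = 3 - 1*(-2096) = 3 + 2096 = 2099)
O(Y) = 1 - Y/9
Q(N) = -833
(2009524 + O(-2202))*(Q(X) + 2156723) = (2009524 + (1 - ⅑*(-2202)))*(-833 + 2156723) = (2009524 + (1 + 734/3))*2155890 = (2009524 + 737/3)*2155890 = (6029309/3)*2155890 = 4332842326670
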